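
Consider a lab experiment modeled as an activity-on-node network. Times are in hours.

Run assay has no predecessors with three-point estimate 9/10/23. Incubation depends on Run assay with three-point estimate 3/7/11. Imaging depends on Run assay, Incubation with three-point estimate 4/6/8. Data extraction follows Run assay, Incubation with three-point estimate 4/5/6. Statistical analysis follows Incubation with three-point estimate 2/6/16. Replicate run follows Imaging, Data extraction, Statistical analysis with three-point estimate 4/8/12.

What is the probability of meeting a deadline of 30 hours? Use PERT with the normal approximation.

0.146

te_Run assay = (9 + 4·10 + 23)/6 = 72/6 = 12; σ²_Run assay = ((23−9)/6)² = 5.444
te_Incubation = (3 + 4·7 + 11)/6 = 42/6 = 7; σ²_Incubation = ((11−3)/6)² = 1.778
te_Imaging = (4 + 4·6 + 8)/6 = 36/6 = 6; σ²_Imaging = ((8−4)/6)² = 0.444
te_Data extraction = (4 + 4·5 + 6)/6 = 30/6 = 5; σ²_Data extraction = ((6−4)/6)² = 0.111
te_Statistical analysis = (2 + 4·6 + 16)/6 = 42/6 = 7; σ²_Statistical analysis = ((16−2)/6)² = 5.444
te_Replicate run = (4 + 4·8 + 12)/6 = 48/6 = 8; σ²_Replicate run = ((12−4)/6)² = 1.778

Forward pass:
ES_Run assay = 0; EF_Run assay = 12
ES_Incubation = 12; EF_Incubation = 12+7 = 19
ES_Imaging = max(EF_Run assay=12, EF_Incubation=19) = 19; EF_Imaging = 19+6 = 25
ES_Data extraction = max(EF_Run assay=12, EF_Incubation=19) = 19; EF_Data extraction = 19+5 = 24
ES_Statistical analysis = 19; EF_Statistical analysis = 19+7 = 26
ES_Replicate run = max(EF_Imaging=25, EF_Data extraction=24, EF_Statistical analysis=26) = 26; EF_Replicate run = 26+8 = 34
Expected project duration μ = 34 hours. Critical path: Run assay → Incubation → Statistical analysis → Replicate run.

Variance along critical path = 5.444 + 1.778 + 5.444 + 1.778 = 14.444; σ = √14.444 = 3.801 hours.
Z = (30 − 34) / 3.801 = -1.052
P(T ≤ 30) = Φ(-1.052) ≈ 0.146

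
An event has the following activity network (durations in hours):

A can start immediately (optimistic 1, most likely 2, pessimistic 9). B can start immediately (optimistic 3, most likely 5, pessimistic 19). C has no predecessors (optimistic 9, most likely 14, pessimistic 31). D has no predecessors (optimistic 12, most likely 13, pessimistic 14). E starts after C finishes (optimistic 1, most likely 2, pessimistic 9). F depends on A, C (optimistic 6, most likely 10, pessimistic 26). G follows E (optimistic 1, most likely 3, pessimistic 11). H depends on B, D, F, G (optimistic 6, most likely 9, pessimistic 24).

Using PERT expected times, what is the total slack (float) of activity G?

te_A = (1 + 4·2 + 9)/6 = 18/6 = 3
te_B = (3 + 4·5 + 19)/6 = 42/6 = 7
te_C = (9 + 4·14 + 31)/6 = 96/6 = 16
te_D = (12 + 4·13 + 14)/6 = 78/6 = 13
te_E = (1 + 4·2 + 9)/6 = 18/6 = 3
te_F = (6 + 4·10 + 26)/6 = 72/6 = 12
te_G = (1 + 4·3 + 11)/6 = 24/6 = 4
te_H = (6 + 4·9 + 24)/6 = 66/6 = 11

Forward pass:
ES_A = 0; EF_A = 3
ES_B = 0; EF_B = 7
ES_C = 0; EF_C = 16
ES_D = 0; EF_D = 13
ES_E = 16; EF_E = 16+3 = 19
ES_F = max(EF_A=3, EF_C=16) = 16; EF_F = 16+12 = 28
ES_G = 19; EF_G = 19+4 = 23
ES_H = max(EF_B=7, EF_D=13, EF_F=28, EF_G=23) = 28; EF_H = 28+11 = 39
Expected project duration μ = 39 hours. Critical path: C → F → H.

Backward pass:
LF_H = 39; LS_H = 39−11 = 28
LF_G = LS_H = 28; LS_G = 28−4 = 24
LF_F = LS_H = 28; LS_F = 28−12 = 16
LF_E = LS_G = 24; LS_E = 24−3 = 21
LF_D = LS_H = 28; LS_D = 28−13 = 15
LF_C = min(LS_E=21, LS_F=16) = 16; LS_C = 16−16 = 0
LF_B = LS_H = 28; LS_B = 28−7 = 21
LF_A = LS_F = 16; LS_A = 16−3 = 13
Slack_G = LS_G − ES_G = 24 − 19 = 5

5 hours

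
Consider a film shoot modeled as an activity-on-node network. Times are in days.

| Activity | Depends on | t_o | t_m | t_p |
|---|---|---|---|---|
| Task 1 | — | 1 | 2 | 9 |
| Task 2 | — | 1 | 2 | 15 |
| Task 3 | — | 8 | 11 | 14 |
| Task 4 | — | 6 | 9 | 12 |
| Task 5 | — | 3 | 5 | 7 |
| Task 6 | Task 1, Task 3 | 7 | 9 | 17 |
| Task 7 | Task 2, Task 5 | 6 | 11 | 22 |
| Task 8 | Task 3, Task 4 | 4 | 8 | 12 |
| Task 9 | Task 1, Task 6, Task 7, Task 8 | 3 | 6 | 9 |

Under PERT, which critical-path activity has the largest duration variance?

te_Task 1 = (1 + 4·2 + 9)/6 = 18/6 = 3; σ²_Task 1 = ((9−1)/6)² = 1.778
te_Task 2 = (1 + 4·2 + 15)/6 = 24/6 = 4; σ²_Task 2 = ((15−1)/6)² = 5.444
te_Task 3 = (8 + 4·11 + 14)/6 = 66/6 = 11; σ²_Task 3 = ((14−8)/6)² = 1.000
te_Task 4 = (6 + 4·9 + 12)/6 = 54/6 = 9; σ²_Task 4 = ((12−6)/6)² = 1.000
te_Task 5 = (3 + 4·5 + 7)/6 = 30/6 = 5; σ²_Task 5 = ((7−3)/6)² = 0.444
te_Task 6 = (7 + 4·9 + 17)/6 = 60/6 = 10; σ²_Task 6 = ((17−7)/6)² = 2.778
te_Task 7 = (6 + 4·11 + 22)/6 = 72/6 = 12; σ²_Task 7 = ((22−6)/6)² = 7.111
te_Task 8 = (4 + 4·8 + 12)/6 = 48/6 = 8; σ²_Task 8 = ((12−4)/6)² = 1.778
te_Task 9 = (3 + 4·6 + 9)/6 = 36/6 = 6; σ²_Task 9 = ((9−3)/6)² = 1.000

Forward pass:
ES_Task 1 = 0; EF_Task 1 = 3
ES_Task 2 = 0; EF_Task 2 = 4
ES_Task 3 = 0; EF_Task 3 = 11
ES_Task 4 = 0; EF_Task 4 = 9
ES_Task 5 = 0; EF_Task 5 = 5
ES_Task 6 = max(EF_Task 1=3, EF_Task 3=11) = 11; EF_Task 6 = 11+10 = 21
ES_Task 7 = max(EF_Task 2=4, EF_Task 5=5) = 5; EF_Task 7 = 5+12 = 17
ES_Task 8 = max(EF_Task 3=11, EF_Task 4=9) = 11; EF_Task 8 = 11+8 = 19
ES_Task 9 = max(EF_Task 1=3, EF_Task 6=21, EF_Task 7=17, EF_Task 8=19) = 21; EF_Task 9 = 21+6 = 27
Expected project duration μ = 27 days. Critical path: Task 3 → Task 6 → Task 9.

Variances on critical path: σ²_Task 3=1.000, σ²_Task 6=2.778, σ²_Task 9=1.000.
Largest is σ²_Task 6 = 2.778.

Task 6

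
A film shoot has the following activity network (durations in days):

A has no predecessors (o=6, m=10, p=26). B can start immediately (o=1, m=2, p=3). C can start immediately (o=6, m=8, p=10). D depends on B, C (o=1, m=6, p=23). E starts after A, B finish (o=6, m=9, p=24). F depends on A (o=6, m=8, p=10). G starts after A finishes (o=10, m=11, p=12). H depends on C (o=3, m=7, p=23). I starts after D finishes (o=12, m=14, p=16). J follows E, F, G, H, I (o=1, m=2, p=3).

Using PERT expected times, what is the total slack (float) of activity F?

10 days

te_A = (6 + 4·10 + 26)/6 = 72/6 = 12
te_B = (1 + 4·2 + 3)/6 = 12/6 = 2
te_C = (6 + 4·8 + 10)/6 = 48/6 = 8
te_D = (1 + 4·6 + 23)/6 = 48/6 = 8
te_E = (6 + 4·9 + 24)/6 = 66/6 = 11
te_F = (6 + 4·8 + 10)/6 = 48/6 = 8
te_G = (10 + 4·11 + 12)/6 = 66/6 = 11
te_H = (3 + 4·7 + 23)/6 = 54/6 = 9
te_I = (12 + 4·14 + 16)/6 = 84/6 = 14
te_J = (1 + 4·2 + 3)/6 = 12/6 = 2

Forward pass:
ES_A = 0; EF_A = 12
ES_B = 0; EF_B = 2
ES_C = 0; EF_C = 8
ES_D = max(EF_B=2, EF_C=8) = 8; EF_D = 8+8 = 16
ES_E = max(EF_A=12, EF_B=2) = 12; EF_E = 12+11 = 23
ES_F = 12; EF_F = 12+8 = 20
ES_G = 12; EF_G = 12+11 = 23
ES_H = 8; EF_H = 8+9 = 17
ES_I = 16; EF_I = 16+14 = 30
ES_J = max(EF_E=23, EF_F=20, EF_G=23, EF_H=17, EF_I=30) = 30; EF_J = 30+2 = 32
Expected project duration μ = 32 days. Critical path: C → D → I → J.

Backward pass:
LF_J = 32; LS_J = 32−2 = 30
LF_I = LS_J = 30; LS_I = 30−14 = 16
LF_H = LS_J = 30; LS_H = 30−9 = 21
LF_G = LS_J = 30; LS_G = 30−11 = 19
LF_F = LS_J = 30; LS_F = 30−8 = 22
LF_E = LS_J = 30; LS_E = 30−11 = 19
LF_D = LS_I = 16; LS_D = 16−8 = 8
LF_C = min(LS_D=8, LS_H=21) = 8; LS_C = 8−8 = 0
LF_B = min(LS_D=8, LS_E=19) = 8; LS_B = 8−2 = 6
LF_A = min(LS_E=19, LS_F=22, LS_G=19) = 19; LS_A = 19−12 = 7
Slack_F = LS_F − ES_F = 22 − 12 = 10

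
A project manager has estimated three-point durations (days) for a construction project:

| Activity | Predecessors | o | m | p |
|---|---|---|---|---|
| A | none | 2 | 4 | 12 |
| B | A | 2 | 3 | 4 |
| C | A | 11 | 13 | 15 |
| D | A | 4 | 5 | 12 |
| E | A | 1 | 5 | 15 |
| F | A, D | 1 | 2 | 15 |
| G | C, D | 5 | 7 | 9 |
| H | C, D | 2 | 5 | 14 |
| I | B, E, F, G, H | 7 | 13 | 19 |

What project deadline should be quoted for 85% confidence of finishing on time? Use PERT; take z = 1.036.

te_A = (2 + 4·4 + 12)/6 = 30/6 = 5; σ²_A = ((12−2)/6)² = 2.778
te_B = (2 + 4·3 + 4)/6 = 18/6 = 3; σ²_B = ((4−2)/6)² = 0.111
te_C = (11 + 4·13 + 15)/6 = 78/6 = 13; σ²_C = ((15−11)/6)² = 0.444
te_D = (4 + 4·5 + 12)/6 = 36/6 = 6; σ²_D = ((12−4)/6)² = 1.778
te_E = (1 + 4·5 + 15)/6 = 36/6 = 6; σ²_E = ((15−1)/6)² = 5.444
te_F = (1 + 4·2 + 15)/6 = 24/6 = 4; σ²_F = ((15−1)/6)² = 5.444
te_G = (5 + 4·7 + 9)/6 = 42/6 = 7; σ²_G = ((9−5)/6)² = 0.444
te_H = (2 + 4·5 + 14)/6 = 36/6 = 6; σ²_H = ((14−2)/6)² = 4.000
te_I = (7 + 4·13 + 19)/6 = 78/6 = 13; σ²_I = ((19−7)/6)² = 4.000

Forward pass:
ES_A = 0; EF_A = 5
ES_B = 5; EF_B = 5+3 = 8
ES_C = 5; EF_C = 5+13 = 18
ES_D = 5; EF_D = 5+6 = 11
ES_E = 5; EF_E = 5+6 = 11
ES_F = max(EF_A=5, EF_D=11) = 11; EF_F = 11+4 = 15
ES_G = max(EF_C=18, EF_D=11) = 18; EF_G = 18+7 = 25
ES_H = max(EF_C=18, EF_D=11) = 18; EF_H = 18+6 = 24
ES_I = max(EF_B=8, EF_E=11, EF_F=15, EF_G=25, EF_H=24) = 25; EF_I = 25+13 = 38
Expected project duration μ = 38 days. Critical path: A → C → G → I.

Variance along critical path = 2.778 + 0.444 + 0.444 + 4.000 = 7.667; σ = 2.769 days.
D = μ + z·σ = 38 + 1.036·2.769 = 40.9 days

40.9 days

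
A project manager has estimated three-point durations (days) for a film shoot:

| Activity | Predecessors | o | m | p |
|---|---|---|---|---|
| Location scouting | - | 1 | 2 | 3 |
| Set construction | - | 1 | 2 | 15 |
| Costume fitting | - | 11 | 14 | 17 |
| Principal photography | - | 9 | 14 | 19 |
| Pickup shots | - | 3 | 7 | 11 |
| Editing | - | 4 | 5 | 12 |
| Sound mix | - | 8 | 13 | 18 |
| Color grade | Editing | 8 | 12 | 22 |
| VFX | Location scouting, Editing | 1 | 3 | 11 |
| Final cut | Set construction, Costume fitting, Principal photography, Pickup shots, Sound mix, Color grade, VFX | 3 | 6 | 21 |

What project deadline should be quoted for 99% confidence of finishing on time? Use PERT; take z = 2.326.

te_Location scouting = (1 + 4·2 + 3)/6 = 12/6 = 2; σ²_Location scouting = ((3−1)/6)² = 0.111
te_Set construction = (1 + 4·2 + 15)/6 = 24/6 = 4; σ²_Set construction = ((15−1)/6)² = 5.444
te_Costume fitting = (11 + 4·14 + 17)/6 = 84/6 = 14; σ²_Costume fitting = ((17−11)/6)² = 1.000
te_Principal photography = (9 + 4·14 + 19)/6 = 84/6 = 14; σ²_Principal photography = ((19−9)/6)² = 2.778
te_Pickup shots = (3 + 4·7 + 11)/6 = 42/6 = 7; σ²_Pickup shots = ((11−3)/6)² = 1.778
te_Editing = (4 + 4·5 + 12)/6 = 36/6 = 6; σ²_Editing = ((12−4)/6)² = 1.778
te_Sound mix = (8 + 4·13 + 18)/6 = 78/6 = 13; σ²_Sound mix = ((18−8)/6)² = 2.778
te_Color grade = (8 + 4·12 + 22)/6 = 78/6 = 13; σ²_Color grade = ((22−8)/6)² = 5.444
te_VFX = (1 + 4·3 + 11)/6 = 24/6 = 4; σ²_VFX = ((11−1)/6)² = 2.778
te_Final cut = (3 + 4·6 + 21)/6 = 48/6 = 8; σ²_Final cut = ((21−3)/6)² = 9.000

Forward pass:
ES_Location scouting = 0; EF_Location scouting = 2
ES_Set construction = 0; EF_Set construction = 4
ES_Costume fitting = 0; EF_Costume fitting = 14
ES_Principal photography = 0; EF_Principal photography = 14
ES_Pickup shots = 0; EF_Pickup shots = 7
ES_Editing = 0; EF_Editing = 6
ES_Sound mix = 0; EF_Sound mix = 13
ES_Color grade = 6; EF_Color grade = 6+13 = 19
ES_VFX = max(EF_Location scouting=2, EF_Editing=6) = 6; EF_VFX = 6+4 = 10
ES_Final cut = max(EF_Set construction=4, EF_Costume fitting=14, EF_Principal photography=14, EF_Pickup shots=7, EF_Sound mix=13, EF_Color grade=19, EF_VFX=10) = 19; EF_Final cut = 19+8 = 27
Expected project duration μ = 27 days. Critical path: Editing → Color grade → Final cut.

Variance along critical path = 1.778 + 5.444 + 9.000 = 16.222; σ = 4.028 days.
D = μ + z·σ = 27 + 2.326·4.028 = 36.4 days

36.4 days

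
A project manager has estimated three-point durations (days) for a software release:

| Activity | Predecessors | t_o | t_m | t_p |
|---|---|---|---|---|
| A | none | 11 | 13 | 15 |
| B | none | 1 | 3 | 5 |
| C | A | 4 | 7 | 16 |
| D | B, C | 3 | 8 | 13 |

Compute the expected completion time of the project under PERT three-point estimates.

te_A = (11 + 4·13 + 15)/6 = 78/6 = 13
te_B = (1 + 4·3 + 5)/6 = 18/6 = 3
te_C = (4 + 4·7 + 16)/6 = 48/6 = 8
te_D = (3 + 4·8 + 13)/6 = 48/6 = 8

Forward pass:
ES_A = 0; EF_A = 13
ES_B = 0; EF_B = 3
ES_C = 13; EF_C = 13+8 = 21
ES_D = max(EF_B=3, EF_C=21) = 21; EF_D = 21+8 = 29
Expected project duration μ = 29 days. Critical path: A → C → D.

29 days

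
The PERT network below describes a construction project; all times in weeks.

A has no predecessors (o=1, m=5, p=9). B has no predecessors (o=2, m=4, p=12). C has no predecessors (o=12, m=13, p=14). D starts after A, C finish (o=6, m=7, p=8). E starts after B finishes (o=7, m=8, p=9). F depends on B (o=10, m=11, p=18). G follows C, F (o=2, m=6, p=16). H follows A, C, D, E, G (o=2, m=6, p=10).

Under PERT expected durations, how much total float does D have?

te_A = (1 + 4·5 + 9)/6 = 30/6 = 5
te_B = (2 + 4·4 + 12)/6 = 30/6 = 5
te_C = (12 + 4·13 + 14)/6 = 78/6 = 13
te_D = (6 + 4·7 + 8)/6 = 42/6 = 7
te_E = (7 + 4·8 + 9)/6 = 48/6 = 8
te_F = (10 + 4·11 + 18)/6 = 72/6 = 12
te_G = (2 + 4·6 + 16)/6 = 42/6 = 7
te_H = (2 + 4·6 + 10)/6 = 36/6 = 6

Forward pass:
ES_A = 0; EF_A = 5
ES_B = 0; EF_B = 5
ES_C = 0; EF_C = 13
ES_D = max(EF_A=5, EF_C=13) = 13; EF_D = 13+7 = 20
ES_E = 5; EF_E = 5+8 = 13
ES_F = 5; EF_F = 5+12 = 17
ES_G = max(EF_C=13, EF_F=17) = 17; EF_G = 17+7 = 24
ES_H = max(EF_A=5, EF_C=13, EF_D=20, EF_E=13, EF_G=24) = 24; EF_H = 24+6 = 30
Expected project duration μ = 30 weeks. Critical path: B → F → G → H.

Backward pass:
LF_H = 30; LS_H = 30−6 = 24
LF_G = LS_H = 24; LS_G = 24−7 = 17
LF_F = LS_G = 17; LS_F = 17−12 = 5
LF_E = LS_H = 24; LS_E = 24−8 = 16
LF_D = LS_H = 24; LS_D = 24−7 = 17
LF_C = min(LS_D=17, LS_G=17, LS_H=24) = 17; LS_C = 17−13 = 4
LF_B = min(LS_E=16, LS_F=5) = 5; LS_B = 5−5 = 0
LF_A = min(LS_D=17, LS_H=24) = 17; LS_A = 17−5 = 12
Slack_D = LS_D − ES_D = 17 − 13 = 4

4 weeks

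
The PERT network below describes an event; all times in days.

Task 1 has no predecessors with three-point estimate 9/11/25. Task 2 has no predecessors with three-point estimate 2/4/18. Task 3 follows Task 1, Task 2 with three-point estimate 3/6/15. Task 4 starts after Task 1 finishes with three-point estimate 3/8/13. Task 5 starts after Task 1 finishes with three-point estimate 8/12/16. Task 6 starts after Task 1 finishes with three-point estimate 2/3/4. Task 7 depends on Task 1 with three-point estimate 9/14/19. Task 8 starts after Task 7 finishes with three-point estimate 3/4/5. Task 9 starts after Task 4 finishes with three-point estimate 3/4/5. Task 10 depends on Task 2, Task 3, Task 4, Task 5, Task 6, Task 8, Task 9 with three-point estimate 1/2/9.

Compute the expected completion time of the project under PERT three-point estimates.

34 days

te_Task 1 = (9 + 4·11 + 25)/6 = 78/6 = 13
te_Task 2 = (2 + 4·4 + 18)/6 = 36/6 = 6
te_Task 3 = (3 + 4·6 + 15)/6 = 42/6 = 7
te_Task 4 = (3 + 4·8 + 13)/6 = 48/6 = 8
te_Task 5 = (8 + 4·12 + 16)/6 = 72/6 = 12
te_Task 6 = (2 + 4·3 + 4)/6 = 18/6 = 3
te_Task 7 = (9 + 4·14 + 19)/6 = 84/6 = 14
te_Task 8 = (3 + 4·4 + 5)/6 = 24/6 = 4
te_Task 9 = (3 + 4·4 + 5)/6 = 24/6 = 4
te_Task 10 = (1 + 4·2 + 9)/6 = 18/6 = 3

Forward pass:
ES_Task 1 = 0; EF_Task 1 = 13
ES_Task 2 = 0; EF_Task 2 = 6
ES_Task 3 = max(EF_Task 1=13, EF_Task 2=6) = 13; EF_Task 3 = 13+7 = 20
ES_Task 4 = 13; EF_Task 4 = 13+8 = 21
ES_Task 5 = 13; EF_Task 5 = 13+12 = 25
ES_Task 6 = 13; EF_Task 6 = 13+3 = 16
ES_Task 7 = 13; EF_Task 7 = 13+14 = 27
ES_Task 8 = 27; EF_Task 8 = 27+4 = 31
ES_Task 9 = 21; EF_Task 9 = 21+4 = 25
ES_Task 10 = max(EF_Task 2=6, EF_Task 3=20, EF_Task 4=21, EF_Task 5=25, EF_Task 6=16, EF_Task 8=31, EF_Task 9=25) = 31; EF_Task 10 = 31+3 = 34
Expected project duration μ = 34 days. Critical path: Task 1 → Task 7 → Task 8 → Task 10.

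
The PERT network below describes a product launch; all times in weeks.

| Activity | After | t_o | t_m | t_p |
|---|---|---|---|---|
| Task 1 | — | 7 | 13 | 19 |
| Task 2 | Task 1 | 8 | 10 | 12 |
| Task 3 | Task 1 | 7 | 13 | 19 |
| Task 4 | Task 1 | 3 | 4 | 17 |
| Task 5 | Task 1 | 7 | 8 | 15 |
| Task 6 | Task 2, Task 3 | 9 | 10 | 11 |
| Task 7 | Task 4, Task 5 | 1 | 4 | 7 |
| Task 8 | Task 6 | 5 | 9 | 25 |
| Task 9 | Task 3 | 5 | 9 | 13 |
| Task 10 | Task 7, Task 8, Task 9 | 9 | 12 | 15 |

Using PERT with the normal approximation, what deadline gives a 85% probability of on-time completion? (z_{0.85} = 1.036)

63.7 weeks

te_Task 1 = (7 + 4·13 + 19)/6 = 78/6 = 13; σ²_Task 1 = ((19−7)/6)² = 4.000
te_Task 2 = (8 + 4·10 + 12)/6 = 60/6 = 10; σ²_Task 2 = ((12−8)/6)² = 0.444
te_Task 3 = (7 + 4·13 + 19)/6 = 78/6 = 13; σ²_Task 3 = ((19−7)/6)² = 4.000
te_Task 4 = (3 + 4·4 + 17)/6 = 36/6 = 6; σ²_Task 4 = ((17−3)/6)² = 5.444
te_Task 5 = (7 + 4·8 + 15)/6 = 54/6 = 9; σ²_Task 5 = ((15−7)/6)² = 1.778
te_Task 6 = (9 + 4·10 + 11)/6 = 60/6 = 10; σ²_Task 6 = ((11−9)/6)² = 0.111
te_Task 7 = (1 + 4·4 + 7)/6 = 24/6 = 4; σ²_Task 7 = ((7−1)/6)² = 1.000
te_Task 8 = (5 + 4·9 + 25)/6 = 66/6 = 11; σ²_Task 8 = ((25−5)/6)² = 11.111
te_Task 9 = (5 + 4·9 + 13)/6 = 54/6 = 9; σ²_Task 9 = ((13−5)/6)² = 1.778
te_Task 10 = (9 + 4·12 + 15)/6 = 72/6 = 12; σ²_Task 10 = ((15−9)/6)² = 1.000

Forward pass:
ES_Task 1 = 0; EF_Task 1 = 13
ES_Task 2 = 13; EF_Task 2 = 13+10 = 23
ES_Task 3 = 13; EF_Task 3 = 13+13 = 26
ES_Task 4 = 13; EF_Task 4 = 13+6 = 19
ES_Task 5 = 13; EF_Task 5 = 13+9 = 22
ES_Task 6 = max(EF_Task 2=23, EF_Task 3=26) = 26; EF_Task 6 = 26+10 = 36
ES_Task 7 = max(EF_Task 4=19, EF_Task 5=22) = 22; EF_Task 7 = 22+4 = 26
ES_Task 8 = 36; EF_Task 8 = 36+11 = 47
ES_Task 9 = 26; EF_Task 9 = 26+9 = 35
ES_Task 10 = max(EF_Task 7=26, EF_Task 8=47, EF_Task 9=35) = 47; EF_Task 10 = 47+12 = 59
Expected project duration μ = 59 weeks. Critical path: Task 1 → Task 3 → Task 6 → Task 8 → Task 10.

Variance along critical path = 4.000 + 4.000 + 0.111 + 11.111 + 1.000 = 20.222; σ = 4.497 weeks.
D = μ + z·σ = 59 + 1.036·4.497 = 63.7 weeks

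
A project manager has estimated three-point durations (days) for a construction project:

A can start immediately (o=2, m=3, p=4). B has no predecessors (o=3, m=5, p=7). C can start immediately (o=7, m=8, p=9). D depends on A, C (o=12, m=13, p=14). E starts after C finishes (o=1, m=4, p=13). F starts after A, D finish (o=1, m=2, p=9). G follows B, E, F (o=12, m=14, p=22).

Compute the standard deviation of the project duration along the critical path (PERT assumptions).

te_A = (2 + 4·3 + 4)/6 = 18/6 = 3; σ²_A = ((4−2)/6)² = 0.111
te_B = (3 + 4·5 + 7)/6 = 30/6 = 5; σ²_B = ((7−3)/6)² = 0.444
te_C = (7 + 4·8 + 9)/6 = 48/6 = 8; σ²_C = ((9−7)/6)² = 0.111
te_D = (12 + 4·13 + 14)/6 = 78/6 = 13; σ²_D = ((14−12)/6)² = 0.111
te_E = (1 + 4·4 + 13)/6 = 30/6 = 5; σ²_E = ((13−1)/6)² = 4.000
te_F = (1 + 4·2 + 9)/6 = 18/6 = 3; σ²_F = ((9−1)/6)² = 1.778
te_G = (12 + 4·14 + 22)/6 = 90/6 = 15; σ²_G = ((22−12)/6)² = 2.778

Forward pass:
ES_A = 0; EF_A = 3
ES_B = 0; EF_B = 5
ES_C = 0; EF_C = 8
ES_D = max(EF_A=3, EF_C=8) = 8; EF_D = 8+13 = 21
ES_E = 8; EF_E = 8+5 = 13
ES_F = max(EF_A=3, EF_D=21) = 21; EF_F = 21+3 = 24
ES_G = max(EF_B=5, EF_E=13, EF_F=24) = 24; EF_G = 24+15 = 39
Expected project duration μ = 39 days. Critical path: C → D → F → G.

Variance along critical path = 0.111 + 0.111 + 1.778 + 2.778 = 4.778
σ = √4.778 = 2.186 days

2.19 days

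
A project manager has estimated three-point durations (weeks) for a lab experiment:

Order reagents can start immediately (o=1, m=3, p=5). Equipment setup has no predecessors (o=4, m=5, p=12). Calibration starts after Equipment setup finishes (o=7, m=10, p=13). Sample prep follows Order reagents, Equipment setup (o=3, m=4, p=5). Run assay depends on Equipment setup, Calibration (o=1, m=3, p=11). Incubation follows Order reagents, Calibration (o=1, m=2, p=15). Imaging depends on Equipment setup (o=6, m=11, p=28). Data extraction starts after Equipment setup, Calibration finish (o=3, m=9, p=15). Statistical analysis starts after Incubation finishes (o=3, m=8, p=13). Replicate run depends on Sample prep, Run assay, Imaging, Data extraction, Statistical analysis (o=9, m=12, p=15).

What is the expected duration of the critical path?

te_Order reagents = (1 + 4·3 + 5)/6 = 18/6 = 3
te_Equipment setup = (4 + 4·5 + 12)/6 = 36/6 = 6
te_Calibration = (7 + 4·10 + 13)/6 = 60/6 = 10
te_Sample prep = (3 + 4·4 + 5)/6 = 24/6 = 4
te_Run assay = (1 + 4·3 + 11)/6 = 24/6 = 4
te_Incubation = (1 + 4·2 + 15)/6 = 24/6 = 4
te_Imaging = (6 + 4·11 + 28)/6 = 78/6 = 13
te_Data extraction = (3 + 4·9 + 15)/6 = 54/6 = 9
te_Statistical analysis = (3 + 4·8 + 13)/6 = 48/6 = 8
te_Replicate run = (9 + 4·12 + 15)/6 = 72/6 = 12

Forward pass:
ES_Order reagents = 0; EF_Order reagents = 3
ES_Equipment setup = 0; EF_Equipment setup = 6
ES_Calibration = 6; EF_Calibration = 6+10 = 16
ES_Sample prep = max(EF_Order reagents=3, EF_Equipment setup=6) = 6; EF_Sample prep = 6+4 = 10
ES_Run assay = max(EF_Equipment setup=6, EF_Calibration=16) = 16; EF_Run assay = 16+4 = 20
ES_Incubation = max(EF_Order reagents=3, EF_Calibration=16) = 16; EF_Incubation = 16+4 = 20
ES_Imaging = 6; EF_Imaging = 6+13 = 19
ES_Data extraction = max(EF_Equipment setup=6, EF_Calibration=16) = 16; EF_Data extraction = 16+9 = 25
ES_Statistical analysis = 20; EF_Statistical analysis = 20+8 = 28
ES_Replicate run = max(EF_Sample prep=10, EF_Run assay=20, EF_Imaging=19, EF_Data extraction=25, EF_Statistical analysis=28) = 28; EF_Replicate run = 28+12 = 40
Expected project duration μ = 40 weeks. Critical path: Equipment setup → Calibration → Incubation → Statistical analysis → Replicate run.

40 weeks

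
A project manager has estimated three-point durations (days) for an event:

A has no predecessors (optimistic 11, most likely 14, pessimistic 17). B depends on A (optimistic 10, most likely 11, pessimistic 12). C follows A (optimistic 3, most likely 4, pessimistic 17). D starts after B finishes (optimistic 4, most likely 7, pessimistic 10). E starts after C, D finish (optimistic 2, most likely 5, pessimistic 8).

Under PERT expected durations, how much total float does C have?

te_A = (11 + 4·14 + 17)/6 = 84/6 = 14
te_B = (10 + 4·11 + 12)/6 = 66/6 = 11
te_C = (3 + 4·4 + 17)/6 = 36/6 = 6
te_D = (4 + 4·7 + 10)/6 = 42/6 = 7
te_E = (2 + 4·5 + 8)/6 = 30/6 = 5

Forward pass:
ES_A = 0; EF_A = 14
ES_B = 14; EF_B = 14+11 = 25
ES_C = 14; EF_C = 14+6 = 20
ES_D = 25; EF_D = 25+7 = 32
ES_E = max(EF_C=20, EF_D=32) = 32; EF_E = 32+5 = 37
Expected project duration μ = 37 days. Critical path: A → B → D → E.

Backward pass:
LF_E = 37; LS_E = 37−5 = 32
LF_D = LS_E = 32; LS_D = 32−7 = 25
LF_C = LS_E = 32; LS_C = 32−6 = 26
LF_B = LS_D = 25; LS_B = 25−11 = 14
LF_A = min(LS_B=14, LS_C=26) = 14; LS_A = 14−14 = 0
Slack_C = LS_C − ES_C = 26 − 14 = 12

12 days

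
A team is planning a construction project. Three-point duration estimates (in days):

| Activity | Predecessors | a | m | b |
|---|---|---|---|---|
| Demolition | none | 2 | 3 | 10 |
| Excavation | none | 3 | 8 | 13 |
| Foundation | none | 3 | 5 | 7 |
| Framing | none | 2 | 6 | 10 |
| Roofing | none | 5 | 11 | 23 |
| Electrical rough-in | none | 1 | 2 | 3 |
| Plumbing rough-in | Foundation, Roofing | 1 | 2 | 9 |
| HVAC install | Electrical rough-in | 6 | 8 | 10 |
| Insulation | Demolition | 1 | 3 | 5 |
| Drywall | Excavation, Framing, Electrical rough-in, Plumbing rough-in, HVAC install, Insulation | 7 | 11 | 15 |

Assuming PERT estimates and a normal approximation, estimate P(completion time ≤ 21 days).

te_Demolition = (2 + 4·3 + 10)/6 = 24/6 = 4; σ²_Demolition = ((10−2)/6)² = 1.778
te_Excavation = (3 + 4·8 + 13)/6 = 48/6 = 8; σ²_Excavation = ((13−3)/6)² = 2.778
te_Foundation = (3 + 4·5 + 7)/6 = 30/6 = 5; σ²_Foundation = ((7−3)/6)² = 0.444
te_Framing = (2 + 4·6 + 10)/6 = 36/6 = 6; σ²_Framing = ((10−2)/6)² = 1.778
te_Roofing = (5 + 4·11 + 23)/6 = 72/6 = 12; σ²_Roofing = ((23−5)/6)² = 9.000
te_Electrical rough-in = (1 + 4·2 + 3)/6 = 12/6 = 2; σ²_Electrical rough-in = ((3−1)/6)² = 0.111
te_Plumbing rough-in = (1 + 4·2 + 9)/6 = 18/6 = 3; σ²_Plumbing rough-in = ((9−1)/6)² = 1.778
te_HVAC install = (6 + 4·8 + 10)/6 = 48/6 = 8; σ²_HVAC install = ((10−6)/6)² = 0.444
te_Insulation = (1 + 4·3 + 5)/6 = 18/6 = 3; σ²_Insulation = ((5−1)/6)² = 0.444
te_Drywall = (7 + 4·11 + 15)/6 = 66/6 = 11; σ²_Drywall = ((15−7)/6)² = 1.778

Forward pass:
ES_Demolition = 0; EF_Demolition = 4
ES_Excavation = 0; EF_Excavation = 8
ES_Foundation = 0; EF_Foundation = 5
ES_Framing = 0; EF_Framing = 6
ES_Roofing = 0; EF_Roofing = 12
ES_Electrical rough-in = 0; EF_Electrical rough-in = 2
ES_Plumbing rough-in = max(EF_Foundation=5, EF_Roofing=12) = 12; EF_Plumbing rough-in = 12+3 = 15
ES_HVAC install = 2; EF_HVAC install = 2+8 = 10
ES_Insulation = 4; EF_Insulation = 4+3 = 7
ES_Drywall = max(EF_Excavation=8, EF_Framing=6, EF_Electrical rough-in=2, EF_Plumbing rough-in=15, EF_HVAC install=10, EF_Insulation=7) = 15; EF_Drywall = 15+11 = 26
Expected project duration μ = 26 days. Critical path: Roofing → Plumbing rough-in → Drywall.

Variance along critical path = 9.000 + 1.778 + 1.778 = 12.556; σ = √12.556 = 3.543 days.
Z = (21 − 26) / 3.543 = -1.411
P(T ≤ 21) = Φ(-1.411) ≈ 0.079

0.079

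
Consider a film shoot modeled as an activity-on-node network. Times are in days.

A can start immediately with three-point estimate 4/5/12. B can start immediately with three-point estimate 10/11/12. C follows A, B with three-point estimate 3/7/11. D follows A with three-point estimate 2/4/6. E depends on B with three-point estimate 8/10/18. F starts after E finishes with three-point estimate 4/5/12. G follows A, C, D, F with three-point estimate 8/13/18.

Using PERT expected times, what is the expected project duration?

te_A = (4 + 4·5 + 12)/6 = 36/6 = 6
te_B = (10 + 4·11 + 12)/6 = 66/6 = 11
te_C = (3 + 4·7 + 11)/6 = 42/6 = 7
te_D = (2 + 4·4 + 6)/6 = 24/6 = 4
te_E = (8 + 4·10 + 18)/6 = 66/6 = 11
te_F = (4 + 4·5 + 12)/6 = 36/6 = 6
te_G = (8 + 4·13 + 18)/6 = 78/6 = 13

Forward pass:
ES_A = 0; EF_A = 6
ES_B = 0; EF_B = 11
ES_C = max(EF_A=6, EF_B=11) = 11; EF_C = 11+7 = 18
ES_D = 6; EF_D = 6+4 = 10
ES_E = 11; EF_E = 11+11 = 22
ES_F = 22; EF_F = 22+6 = 28
ES_G = max(EF_A=6, EF_C=18, EF_D=10, EF_F=28) = 28; EF_G = 28+13 = 41
Expected project duration μ = 41 days. Critical path: B → E → F → G.

41 days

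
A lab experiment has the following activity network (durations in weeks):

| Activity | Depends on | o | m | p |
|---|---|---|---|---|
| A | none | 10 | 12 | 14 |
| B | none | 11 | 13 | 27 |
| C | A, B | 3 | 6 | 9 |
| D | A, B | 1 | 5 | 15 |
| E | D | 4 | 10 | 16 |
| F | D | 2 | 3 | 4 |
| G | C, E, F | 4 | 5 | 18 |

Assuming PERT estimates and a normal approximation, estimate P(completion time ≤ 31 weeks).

0.068

te_A = (10 + 4·12 + 14)/6 = 72/6 = 12; σ²_A = ((14−10)/6)² = 0.444
te_B = (11 + 4·13 + 27)/6 = 90/6 = 15; σ²_B = ((27−11)/6)² = 7.111
te_C = (3 + 4·6 + 9)/6 = 36/6 = 6; σ²_C = ((9−3)/6)² = 1.000
te_D = (1 + 4·5 + 15)/6 = 36/6 = 6; σ²_D = ((15−1)/6)² = 5.444
te_E = (4 + 4·10 + 16)/6 = 60/6 = 10; σ²_E = ((16−4)/6)² = 4.000
te_F = (2 + 4·3 + 4)/6 = 18/6 = 3; σ²_F = ((4−2)/6)² = 0.111
te_G = (4 + 4·5 + 18)/6 = 42/6 = 7; σ²_G = ((18−4)/6)² = 5.444

Forward pass:
ES_A = 0; EF_A = 12
ES_B = 0; EF_B = 15
ES_C = max(EF_A=12, EF_B=15) = 15; EF_C = 15+6 = 21
ES_D = max(EF_A=12, EF_B=15) = 15; EF_D = 15+6 = 21
ES_E = 21; EF_E = 21+10 = 31
ES_F = 21; EF_F = 21+3 = 24
ES_G = max(EF_C=21, EF_E=31, EF_F=24) = 31; EF_G = 31+7 = 38
Expected project duration μ = 38 weeks. Critical path: B → D → E → G.

Variance along critical path = 7.111 + 5.444 + 4.000 + 5.444 = 22.000; σ = √22.000 = 4.690 weeks.
Z = (31 − 38) / 4.690 = -1.492
P(T ≤ 31) = Φ(-1.492) ≈ 0.068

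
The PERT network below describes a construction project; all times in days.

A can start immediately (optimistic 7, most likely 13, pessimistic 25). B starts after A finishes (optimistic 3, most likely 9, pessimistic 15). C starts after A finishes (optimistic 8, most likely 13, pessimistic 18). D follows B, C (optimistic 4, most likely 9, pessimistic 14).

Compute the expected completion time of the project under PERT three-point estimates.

36 days

te_A = (7 + 4·13 + 25)/6 = 84/6 = 14
te_B = (3 + 4·9 + 15)/6 = 54/6 = 9
te_C = (8 + 4·13 + 18)/6 = 78/6 = 13
te_D = (4 + 4·9 + 14)/6 = 54/6 = 9

Forward pass:
ES_A = 0; EF_A = 14
ES_B = 14; EF_B = 14+9 = 23
ES_C = 14; EF_C = 14+13 = 27
ES_D = max(EF_B=23, EF_C=27) = 27; EF_D = 27+9 = 36
Expected project duration μ = 36 days. Critical path: A → C → D.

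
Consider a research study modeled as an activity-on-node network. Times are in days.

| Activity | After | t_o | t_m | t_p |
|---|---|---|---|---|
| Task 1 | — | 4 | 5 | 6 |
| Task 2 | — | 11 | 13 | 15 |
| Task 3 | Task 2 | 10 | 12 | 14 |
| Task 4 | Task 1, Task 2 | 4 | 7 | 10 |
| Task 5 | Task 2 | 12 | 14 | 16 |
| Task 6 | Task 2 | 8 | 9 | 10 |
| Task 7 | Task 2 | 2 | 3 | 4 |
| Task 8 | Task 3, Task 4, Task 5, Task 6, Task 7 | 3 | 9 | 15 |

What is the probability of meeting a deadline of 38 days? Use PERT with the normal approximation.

0.817

te_Task 1 = (4 + 4·5 + 6)/6 = 30/6 = 5; σ²_Task 1 = ((6−4)/6)² = 0.111
te_Task 2 = (11 + 4·13 + 15)/6 = 78/6 = 13; σ²_Task 2 = ((15−11)/6)² = 0.444
te_Task 3 = (10 + 4·12 + 14)/6 = 72/6 = 12; σ²_Task 3 = ((14−10)/6)² = 0.444
te_Task 4 = (4 + 4·7 + 10)/6 = 42/6 = 7; σ²_Task 4 = ((10−4)/6)² = 1.000
te_Task 5 = (12 + 4·14 + 16)/6 = 84/6 = 14; σ²_Task 5 = ((16−12)/6)² = 0.444
te_Task 6 = (8 + 4·9 + 10)/6 = 54/6 = 9; σ²_Task 6 = ((10−8)/6)² = 0.111
te_Task 7 = (2 + 4·3 + 4)/6 = 18/6 = 3; σ²_Task 7 = ((4−2)/6)² = 0.111
te_Task 8 = (3 + 4·9 + 15)/6 = 54/6 = 9; σ²_Task 8 = ((15−3)/6)² = 4.000

Forward pass:
ES_Task 1 = 0; EF_Task 1 = 5
ES_Task 2 = 0; EF_Task 2 = 13
ES_Task 3 = 13; EF_Task 3 = 13+12 = 25
ES_Task 4 = max(EF_Task 1=5, EF_Task 2=13) = 13; EF_Task 4 = 13+7 = 20
ES_Task 5 = 13; EF_Task 5 = 13+14 = 27
ES_Task 6 = 13; EF_Task 6 = 13+9 = 22
ES_Task 7 = 13; EF_Task 7 = 13+3 = 16
ES_Task 8 = max(EF_Task 3=25, EF_Task 4=20, EF_Task 5=27, EF_Task 6=22, EF_Task 7=16) = 27; EF_Task 8 = 27+9 = 36
Expected project duration μ = 36 days. Critical path: Task 2 → Task 5 → Task 8.

Variance along critical path = 0.444 + 0.444 + 4.000 = 4.889; σ = √4.889 = 2.211 days.
Z = (38 − 36) / 2.211 = 0.905
P(T ≤ 38) = Φ(0.905) ≈ 0.817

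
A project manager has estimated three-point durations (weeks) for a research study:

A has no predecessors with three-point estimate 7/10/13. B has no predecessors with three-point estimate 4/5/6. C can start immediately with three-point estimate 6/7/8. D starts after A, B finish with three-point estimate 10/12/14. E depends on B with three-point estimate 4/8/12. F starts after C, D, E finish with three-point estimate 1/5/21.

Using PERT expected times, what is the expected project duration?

te_A = (7 + 4·10 + 13)/6 = 60/6 = 10
te_B = (4 + 4·5 + 6)/6 = 30/6 = 5
te_C = (6 + 4·7 + 8)/6 = 42/6 = 7
te_D = (10 + 4·12 + 14)/6 = 72/6 = 12
te_E = (4 + 4·8 + 12)/6 = 48/6 = 8
te_F = (1 + 4·5 + 21)/6 = 42/6 = 7

Forward pass:
ES_A = 0; EF_A = 10
ES_B = 0; EF_B = 5
ES_C = 0; EF_C = 7
ES_D = max(EF_A=10, EF_B=5) = 10; EF_D = 10+12 = 22
ES_E = 5; EF_E = 5+8 = 13
ES_F = max(EF_C=7, EF_D=22, EF_E=13) = 22; EF_F = 22+7 = 29
Expected project duration μ = 29 weeks. Critical path: A → D → F.

29 weeks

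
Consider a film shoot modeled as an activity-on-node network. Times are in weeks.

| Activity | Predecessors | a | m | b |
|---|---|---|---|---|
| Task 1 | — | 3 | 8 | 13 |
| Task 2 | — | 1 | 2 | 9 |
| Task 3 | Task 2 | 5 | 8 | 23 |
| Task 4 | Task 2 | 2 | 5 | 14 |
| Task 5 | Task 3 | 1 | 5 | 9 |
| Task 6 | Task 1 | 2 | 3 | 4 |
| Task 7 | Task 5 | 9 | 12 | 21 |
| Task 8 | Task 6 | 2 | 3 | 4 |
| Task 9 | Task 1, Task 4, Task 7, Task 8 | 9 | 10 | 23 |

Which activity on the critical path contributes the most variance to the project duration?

te_Task 1 = (3 + 4·8 + 13)/6 = 48/6 = 8; σ²_Task 1 = ((13−3)/6)² = 2.778
te_Task 2 = (1 + 4·2 + 9)/6 = 18/6 = 3; σ²_Task 2 = ((9−1)/6)² = 1.778
te_Task 3 = (5 + 4·8 + 23)/6 = 60/6 = 10; σ²_Task 3 = ((23−5)/6)² = 9.000
te_Task 4 = (2 + 4·5 + 14)/6 = 36/6 = 6; σ²_Task 4 = ((14−2)/6)² = 4.000
te_Task 5 = (1 + 4·5 + 9)/6 = 30/6 = 5; σ²_Task 5 = ((9−1)/6)² = 1.778
te_Task 6 = (2 + 4·3 + 4)/6 = 18/6 = 3; σ²_Task 6 = ((4−2)/6)² = 0.111
te_Task 7 = (9 + 4·12 + 21)/6 = 78/6 = 13; σ²_Task 7 = ((21−9)/6)² = 4.000
te_Task 8 = (2 + 4·3 + 4)/6 = 18/6 = 3; σ²_Task 8 = ((4−2)/6)² = 0.111
te_Task 9 = (9 + 4·10 + 23)/6 = 72/6 = 12; σ²_Task 9 = ((23−9)/6)² = 5.444

Forward pass:
ES_Task 1 = 0; EF_Task 1 = 8
ES_Task 2 = 0; EF_Task 2 = 3
ES_Task 3 = 3; EF_Task 3 = 3+10 = 13
ES_Task 4 = 3; EF_Task 4 = 3+6 = 9
ES_Task 5 = 13; EF_Task 5 = 13+5 = 18
ES_Task 6 = 8; EF_Task 6 = 8+3 = 11
ES_Task 7 = 18; EF_Task 7 = 18+13 = 31
ES_Task 8 = 11; EF_Task 8 = 11+3 = 14
ES_Task 9 = max(EF_Task 1=8, EF_Task 4=9, EF_Task 7=31, EF_Task 8=14) = 31; EF_Task 9 = 31+12 = 43
Expected project duration μ = 43 weeks. Critical path: Task 2 → Task 3 → Task 5 → Task 7 → Task 9.

Variances on critical path: σ²_Task 2=1.778, σ²_Task 3=9.000, σ²_Task 5=1.778, σ²_Task 7=4.000, σ²_Task 9=5.444.
Largest is σ²_Task 3 = 9.000.

Task 3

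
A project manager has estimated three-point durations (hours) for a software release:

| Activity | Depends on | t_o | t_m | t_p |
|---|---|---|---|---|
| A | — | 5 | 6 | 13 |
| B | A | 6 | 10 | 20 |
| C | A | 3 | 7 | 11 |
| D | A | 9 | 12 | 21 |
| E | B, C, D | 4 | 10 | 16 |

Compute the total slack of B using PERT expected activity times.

te_A = (5 + 4·6 + 13)/6 = 42/6 = 7
te_B = (6 + 4·10 + 20)/6 = 66/6 = 11
te_C = (3 + 4·7 + 11)/6 = 42/6 = 7
te_D = (9 + 4·12 + 21)/6 = 78/6 = 13
te_E = (4 + 4·10 + 16)/6 = 60/6 = 10

Forward pass:
ES_A = 0; EF_A = 7
ES_B = 7; EF_B = 7+11 = 18
ES_C = 7; EF_C = 7+7 = 14
ES_D = 7; EF_D = 7+13 = 20
ES_E = max(EF_B=18, EF_C=14, EF_D=20) = 20; EF_E = 20+10 = 30
Expected project duration μ = 30 hours. Critical path: A → D → E.

Backward pass:
LF_E = 30; LS_E = 30−10 = 20
LF_D = LS_E = 20; LS_D = 20−13 = 7
LF_C = LS_E = 20; LS_C = 20−7 = 13
LF_B = LS_E = 20; LS_B = 20−11 = 9
LF_A = min(LS_B=9, LS_C=13, LS_D=7) = 7; LS_A = 7−7 = 0
Slack_B = LS_B − ES_B = 9 − 7 = 2

2 hours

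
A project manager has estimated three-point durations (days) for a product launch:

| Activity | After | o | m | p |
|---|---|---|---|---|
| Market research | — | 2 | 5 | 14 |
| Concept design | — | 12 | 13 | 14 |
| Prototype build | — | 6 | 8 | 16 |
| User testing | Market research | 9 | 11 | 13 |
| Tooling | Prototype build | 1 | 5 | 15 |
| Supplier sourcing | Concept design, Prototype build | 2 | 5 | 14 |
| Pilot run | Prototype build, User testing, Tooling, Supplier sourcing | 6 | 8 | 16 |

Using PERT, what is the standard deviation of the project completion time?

2.62 days

te_Market research = (2 + 4·5 + 14)/6 = 36/6 = 6; σ²_Market research = ((14−2)/6)² = 4.000
te_Concept design = (12 + 4·13 + 14)/6 = 78/6 = 13; σ²_Concept design = ((14−12)/6)² = 0.111
te_Prototype build = (6 + 4·8 + 16)/6 = 54/6 = 9; σ²_Prototype build = ((16−6)/6)² = 2.778
te_User testing = (9 + 4·11 + 13)/6 = 66/6 = 11; σ²_User testing = ((13−9)/6)² = 0.444
te_Tooling = (1 + 4·5 + 15)/6 = 36/6 = 6; σ²_Tooling = ((15−1)/6)² = 5.444
te_Supplier sourcing = (2 + 4·5 + 14)/6 = 36/6 = 6; σ²_Supplier sourcing = ((14−2)/6)² = 4.000
te_Pilot run = (6 + 4·8 + 16)/6 = 54/6 = 9; σ²_Pilot run = ((16−6)/6)² = 2.778

Forward pass:
ES_Market research = 0; EF_Market research = 6
ES_Concept design = 0; EF_Concept design = 13
ES_Prototype build = 0; EF_Prototype build = 9
ES_User testing = 6; EF_User testing = 6+11 = 17
ES_Tooling = 9; EF_Tooling = 9+6 = 15
ES_Supplier sourcing = max(EF_Concept design=13, EF_Prototype build=9) = 13; EF_Supplier sourcing = 13+6 = 19
ES_Pilot run = max(EF_Prototype build=9, EF_User testing=17, EF_Tooling=15, EF_Supplier sourcing=19) = 19; EF_Pilot run = 19+9 = 28
Expected project duration μ = 28 days. Critical path: Concept design → Supplier sourcing → Pilot run.

Variance along critical path = 0.111 + 4.000 + 2.778 = 6.889
σ = √6.889 = 2.625 days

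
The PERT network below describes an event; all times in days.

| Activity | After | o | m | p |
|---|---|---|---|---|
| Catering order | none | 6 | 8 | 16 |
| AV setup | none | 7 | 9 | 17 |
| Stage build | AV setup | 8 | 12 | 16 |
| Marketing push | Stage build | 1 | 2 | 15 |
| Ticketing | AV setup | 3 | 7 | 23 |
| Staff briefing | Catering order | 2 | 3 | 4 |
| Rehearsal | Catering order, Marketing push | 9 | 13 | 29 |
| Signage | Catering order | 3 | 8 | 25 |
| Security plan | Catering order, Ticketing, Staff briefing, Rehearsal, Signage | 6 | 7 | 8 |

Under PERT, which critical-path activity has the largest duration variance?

te_Catering order = (6 + 4·8 + 16)/6 = 54/6 = 9; σ²_Catering order = ((16−6)/6)² = 2.778
te_AV setup = (7 + 4·9 + 17)/6 = 60/6 = 10; σ²_AV setup = ((17−7)/6)² = 2.778
te_Stage build = (8 + 4·12 + 16)/6 = 72/6 = 12; σ²_Stage build = ((16−8)/6)² = 1.778
te_Marketing push = (1 + 4·2 + 15)/6 = 24/6 = 4; σ²_Marketing push = ((15−1)/6)² = 5.444
te_Ticketing = (3 + 4·7 + 23)/6 = 54/6 = 9; σ²_Ticketing = ((23−3)/6)² = 11.111
te_Staff briefing = (2 + 4·3 + 4)/6 = 18/6 = 3; σ²_Staff briefing = ((4−2)/6)² = 0.111
te_Rehearsal = (9 + 4·13 + 29)/6 = 90/6 = 15; σ²_Rehearsal = ((29−9)/6)² = 11.111
te_Signage = (3 + 4·8 + 25)/6 = 60/6 = 10; σ²_Signage = ((25−3)/6)² = 13.444
te_Security plan = (6 + 4·7 + 8)/6 = 42/6 = 7; σ²_Security plan = ((8−6)/6)² = 0.111

Forward pass:
ES_Catering order = 0; EF_Catering order = 9
ES_AV setup = 0; EF_AV setup = 10
ES_Stage build = 10; EF_Stage build = 10+12 = 22
ES_Marketing push = 22; EF_Marketing push = 22+4 = 26
ES_Ticketing = 10; EF_Ticketing = 10+9 = 19
ES_Staff briefing = 9; EF_Staff briefing = 9+3 = 12
ES_Rehearsal = max(EF_Catering order=9, EF_Marketing push=26) = 26; EF_Rehearsal = 26+15 = 41
ES_Signage = 9; EF_Signage = 9+10 = 19
ES_Security plan = max(EF_Catering order=9, EF_Ticketing=19, EF_Staff briefing=12, EF_Rehearsal=41, EF_Signage=19) = 41; EF_Security plan = 41+7 = 48
Expected project duration μ = 48 days. Critical path: AV setup → Stage build → Marketing push → Rehearsal → Security plan.

Variances on critical path: σ²_AV setup=2.778, σ²_Stage build=1.778, σ²_Marketing push=5.444, σ²_Rehearsal=11.111, σ²_Security plan=0.111.
Largest is σ²_Rehearsal = 11.111.

Rehearsal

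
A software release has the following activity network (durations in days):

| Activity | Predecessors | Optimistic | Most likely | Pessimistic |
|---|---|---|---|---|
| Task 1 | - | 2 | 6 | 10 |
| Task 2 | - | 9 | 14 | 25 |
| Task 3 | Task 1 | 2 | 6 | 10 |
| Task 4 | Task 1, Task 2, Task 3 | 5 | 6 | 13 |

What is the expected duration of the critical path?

te_Task 1 = (2 + 4·6 + 10)/6 = 36/6 = 6
te_Task 2 = (9 + 4·14 + 25)/6 = 90/6 = 15
te_Task 3 = (2 + 4·6 + 10)/6 = 36/6 = 6
te_Task 4 = (5 + 4·6 + 13)/6 = 42/6 = 7

Forward pass:
ES_Task 1 = 0; EF_Task 1 = 6
ES_Task 2 = 0; EF_Task 2 = 15
ES_Task 3 = 6; EF_Task 3 = 6+6 = 12
ES_Task 4 = max(EF_Task 1=6, EF_Task 2=15, EF_Task 3=12) = 15; EF_Task 4 = 15+7 = 22
Expected project duration μ = 22 days. Critical path: Task 2 → Task 4.

22 days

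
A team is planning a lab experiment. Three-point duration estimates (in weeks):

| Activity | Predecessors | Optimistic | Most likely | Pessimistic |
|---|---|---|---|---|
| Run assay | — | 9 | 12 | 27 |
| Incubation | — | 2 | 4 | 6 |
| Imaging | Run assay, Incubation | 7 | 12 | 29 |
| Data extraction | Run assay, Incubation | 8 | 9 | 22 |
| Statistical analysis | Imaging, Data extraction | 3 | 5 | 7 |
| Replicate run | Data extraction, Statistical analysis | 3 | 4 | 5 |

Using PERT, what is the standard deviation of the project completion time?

te_Run assay = (9 + 4·12 + 27)/6 = 84/6 = 14; σ²_Run assay = ((27−9)/6)² = 9.000
te_Incubation = (2 + 4·4 + 6)/6 = 24/6 = 4; σ²_Incubation = ((6−2)/6)² = 0.444
te_Imaging = (7 + 4·12 + 29)/6 = 84/6 = 14; σ²_Imaging = ((29−7)/6)² = 13.444
te_Data extraction = (8 + 4·9 + 22)/6 = 66/6 = 11; σ²_Data extraction = ((22−8)/6)² = 5.444
te_Statistical analysis = (3 + 4·5 + 7)/6 = 30/6 = 5; σ²_Statistical analysis = ((7−3)/6)² = 0.444
te_Replicate run = (3 + 4·4 + 5)/6 = 24/6 = 4; σ²_Replicate run = ((5−3)/6)² = 0.111

Forward pass:
ES_Run assay = 0; EF_Run assay = 14
ES_Incubation = 0; EF_Incubation = 4
ES_Imaging = max(EF_Run assay=14, EF_Incubation=4) = 14; EF_Imaging = 14+14 = 28
ES_Data extraction = max(EF_Run assay=14, EF_Incubation=4) = 14; EF_Data extraction = 14+11 = 25
ES_Statistical analysis = max(EF_Imaging=28, EF_Data extraction=25) = 28; EF_Statistical analysis = 28+5 = 33
ES_Replicate run = max(EF_Data extraction=25, EF_Statistical analysis=33) = 33; EF_Replicate run = 33+4 = 37
Expected project duration μ = 37 weeks. Critical path: Run assay → Imaging → Statistical analysis → Replicate run.

Variance along critical path = 9.000 + 13.444 + 0.444 + 0.111 = 23.000
σ = √23.000 = 4.796 weeks

4.80 weeks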